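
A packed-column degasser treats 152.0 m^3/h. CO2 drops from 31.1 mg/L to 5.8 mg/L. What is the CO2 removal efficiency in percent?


CO2_out / CO2_in = 5.8 / 31.1 = 0.18649518
Fraction remaining = 0.18649518
efficiency = (1 - 0.18649518) * 100 = 81.3505 %

81.3505 %


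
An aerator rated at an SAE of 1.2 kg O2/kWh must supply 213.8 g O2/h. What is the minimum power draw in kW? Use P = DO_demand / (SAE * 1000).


SAE in g O2/kWh = 1.2 * 1000 = 1200 g/kWh
P = DO_demand / SAE_g = 213.8 / 1200 = 0.178167 kW

0.178167 kW


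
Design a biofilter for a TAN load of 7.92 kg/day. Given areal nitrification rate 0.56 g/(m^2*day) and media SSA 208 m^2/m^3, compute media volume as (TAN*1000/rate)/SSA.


A = 7.92*1000 / 0.56 = 14142.857 m^2
V = 14142.857 / 208 = 67.9945

67.9945 m^3


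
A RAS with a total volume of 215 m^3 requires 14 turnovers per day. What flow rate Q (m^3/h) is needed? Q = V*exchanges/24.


Daily recirculation volume = 215 m^3 * 14 = 3010 m^3/day
Flow rate Q = daily volume / 24 h = 3010 / 24 = 125.417 m^3/h

125.417 m^3/h


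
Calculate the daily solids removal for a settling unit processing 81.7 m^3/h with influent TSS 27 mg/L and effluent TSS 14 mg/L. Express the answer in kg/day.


Concentration drop: TSS_in - TSS_out = 27 - 14 = 13 mg/L
Hourly solids removed = Q * dTSS = 81.7 m^3/h * 13 mg/L = 1062.1 g/h  (m^3/h * mg/L = g/h)
Daily solids removed = 1062.1 * 24 = 25490.4 g/day
Convert g to kg: 25490.4 / 1000 = 25.4904 kg/day

25.4904 kg/day


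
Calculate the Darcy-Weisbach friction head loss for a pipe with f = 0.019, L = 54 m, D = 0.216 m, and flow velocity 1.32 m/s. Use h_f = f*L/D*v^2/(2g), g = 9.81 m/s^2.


v^2 = 1.32^2 = 1.7424 m^2/s^2
L/D = 54/0.216 = 250
h_f = f*(L/D)*v^2/(2g) = 0.019 * 250 * 1.7424 / 19.62 = 0.421835 m

0.421835 m


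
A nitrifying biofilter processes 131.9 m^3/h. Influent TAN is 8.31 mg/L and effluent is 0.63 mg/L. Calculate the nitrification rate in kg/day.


Concentration drop: TAN_in - TAN_out = 8.31 - 0.63 = 7.68 mg/L
Hourly TAN removed = Q * dTAN = 131.9 m^3/h * 7.68 mg/L = 1012.992 g/h  (m^3/h * mg/L = g/h)
Daily TAN removed = 1012.992 * 24 = 24311.808 g/day
Convert to kg/day: 24311.808 / 1000 = 24.311808 kg/day

24.311808 kg/day


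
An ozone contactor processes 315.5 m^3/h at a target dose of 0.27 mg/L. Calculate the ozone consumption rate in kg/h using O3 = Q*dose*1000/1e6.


O3 demand (mg/h) = Q * dose * 1000 = 315.5 * 0.27 * 1000 = 85185 mg/h
Convert mg to kg: 85185 / 1e6 = 0.085185 kg/h

0.085185 kg/h


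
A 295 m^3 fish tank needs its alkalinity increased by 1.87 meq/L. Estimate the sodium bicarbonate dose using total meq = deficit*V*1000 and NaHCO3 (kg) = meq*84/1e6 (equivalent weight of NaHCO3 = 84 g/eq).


Tank volume in L = 295 m^3 * 1000 = 295000 L
Total meq required = 1.87 meq/L * 295000 L = 551650 meq
NaHCO3 mass = 551650 meq * 84 mg/meq / 1e6 = 46.3386 kg

46.3386 kg


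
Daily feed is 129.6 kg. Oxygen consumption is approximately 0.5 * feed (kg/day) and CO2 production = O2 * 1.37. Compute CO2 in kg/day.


O2 = 129.6 * 0.5 = 64.8
CO2 = 64.8 * 1.37 = 88.776

88.776 kg/day


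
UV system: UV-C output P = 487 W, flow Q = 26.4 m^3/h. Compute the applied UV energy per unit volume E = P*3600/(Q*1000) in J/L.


Energy delivered per hour = 487 W * 3600 s = 1753200 J/h
Volume treated per hour = 26.4 m^3/h * 1000 = 26400 L/h
dose = 1753200 / 26400 = 66.4091 J/L

66.4091 J/L


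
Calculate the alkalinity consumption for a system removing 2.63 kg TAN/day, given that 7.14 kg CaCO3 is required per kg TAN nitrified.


Alkalinity factor: 7.14 kg CaCO3 consumed per kg TAN nitrified
alk = 2.63 kg TAN * 7.14 = 18.7782 kg CaCO3/day

18.7782 kg CaCO3/day


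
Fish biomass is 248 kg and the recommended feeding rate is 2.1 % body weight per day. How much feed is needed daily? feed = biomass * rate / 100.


Feeding rate fraction = 2.1% / 100 = 0.021
Daily feed = 248 kg * 0.021 = 5.208 kg/day

5.208 kg/day


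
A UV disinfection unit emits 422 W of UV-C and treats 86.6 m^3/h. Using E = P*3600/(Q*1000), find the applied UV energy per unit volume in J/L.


Energy delivered per hour = 422 W * 3600 s = 1519200 J/h
Volume treated per hour = 86.6 m^3/h * 1000 = 86600 L/h
dose = 1519200 / 86600 = 17.5427 J/L

17.5427 J/L


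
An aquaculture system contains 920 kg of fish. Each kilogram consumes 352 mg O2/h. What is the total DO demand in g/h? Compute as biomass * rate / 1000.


Total O2 consumption (mg/h) = 920 kg * 352 mg/(kg*h) = 323840 mg/h
Convert to g/h: 323840 / 1000 = 323.84 g/h

323.84 g/h


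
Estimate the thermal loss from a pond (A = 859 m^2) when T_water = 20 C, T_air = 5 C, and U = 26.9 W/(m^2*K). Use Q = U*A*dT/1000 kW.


Temperature difference dT = 20 - 5 = 15 K
Heat loss (W) = U * A * dT = 26.9 * 859 * 15 = 346606.5 W
Convert to kW: 346606.5 / 1000 = 346.6065 kW

346.6065 kW


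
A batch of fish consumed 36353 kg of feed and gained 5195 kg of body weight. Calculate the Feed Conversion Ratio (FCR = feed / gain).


FCR = feed consumed / weight gained
FCR = 36353 kg / 5195 kg = 6.99769

6.99769


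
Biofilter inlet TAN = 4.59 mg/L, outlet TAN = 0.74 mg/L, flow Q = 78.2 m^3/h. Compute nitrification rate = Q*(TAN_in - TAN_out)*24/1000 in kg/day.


Concentration drop: TAN_in - TAN_out = 4.59 - 0.74 = 3.85 mg/L
Hourly TAN removed = Q * dTAN = 78.2 m^3/h * 3.85 mg/L = 301.07 g/h  (m^3/h * mg/L = g/h)
Daily TAN removed = 301.07 * 24 = 7225.68 g/day
Convert to kg/day: 7225.68 / 1000 = 7.22568 kg/day

7.22568 kg/day


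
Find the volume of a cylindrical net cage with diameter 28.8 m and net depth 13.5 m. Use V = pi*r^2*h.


r = d/2 = 28.8/2 = 14.4 m
Base area = pi*r^2 = pi*14.4^2 = 651.44065 m^2
Volume = 651.44065 * 13.5 = 8794.45 m^3

8794.45 m^3


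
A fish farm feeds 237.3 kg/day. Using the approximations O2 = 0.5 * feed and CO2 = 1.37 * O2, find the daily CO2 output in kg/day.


O2 = 237.3 * 0.5 = 118.65
CO2 = 118.65 * 1.37 = 162.5505

162.5505 kg/day


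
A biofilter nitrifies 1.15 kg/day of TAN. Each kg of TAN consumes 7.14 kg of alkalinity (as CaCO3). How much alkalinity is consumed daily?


Alkalinity factor: 7.14 kg CaCO3 consumed per kg TAN nitrified
alk = 1.15 kg TAN * 7.14 = 8.211 kg CaCO3/day

8.211 kg CaCO3/day


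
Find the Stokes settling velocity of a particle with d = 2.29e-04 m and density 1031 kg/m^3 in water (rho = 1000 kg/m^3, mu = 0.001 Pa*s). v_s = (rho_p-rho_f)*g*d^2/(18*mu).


Density difference: rho_p - rho_f = 1031 - 1000 = 31 kg/m^3
d^2 = (2.29e-04)^2 = 5.2441e-08 m^2
Numerator = (rho_p - rho_f) * g * d^2 = 31 * 9.81 * 5.2441e-08 = 1.5947833e-05
Denominator = 18 * mu = 18 * 0.001 = 0.018
v_s = 1.5947833e-05 / 0.018 = 8.85991e-04 m/s
Check: Re = rho_f * v_s * d / mu = 1000 * 8.85991e-04 * 2.29e-04 / 0.001 = 0.203 < 1, so Stokes' law applies.

8.85991e-04 m/s


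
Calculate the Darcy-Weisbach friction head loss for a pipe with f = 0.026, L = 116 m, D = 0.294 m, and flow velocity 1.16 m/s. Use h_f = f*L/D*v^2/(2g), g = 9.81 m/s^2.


v^2 = 1.16^2 = 1.3456 m^2/s^2
L/D = 116/0.294 = 394.55782
h_f = f*(L/D)*v^2/(2g) = 0.026 * 394.55782 * 1.3456 / 19.62 = 0.70356 m

0.70356 m


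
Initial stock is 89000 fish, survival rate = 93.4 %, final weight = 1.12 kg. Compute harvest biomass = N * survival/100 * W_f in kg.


Survivors = 89000 * 93.4/100 = 83126 fish
Harvest biomass = survivors * W_f = 83126 * 1.12 = 93101.12 kg

93101.12 kg


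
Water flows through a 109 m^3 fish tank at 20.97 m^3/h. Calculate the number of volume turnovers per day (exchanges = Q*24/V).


Daily flow volume = 20.97 m^3/h * 24 h = 503.28 m^3/day
Exchanges = daily flow / tank volume = 503.28 / 109 = 4.61725 exchanges/day

4.61725 exchanges/day


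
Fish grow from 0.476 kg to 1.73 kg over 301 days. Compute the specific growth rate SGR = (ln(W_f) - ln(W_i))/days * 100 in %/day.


ln(W_f) = ln(1.73) = 0.54812141
ln(W_i) = ln(0.476) = -0.74233742
ln(W_f) - ln(W_i) = 0.54812141 - -0.74233742 = 1.2904588
SGR = 1.2904588 / 301 * 100 = 0.428724 %/day

0.428724 %/day


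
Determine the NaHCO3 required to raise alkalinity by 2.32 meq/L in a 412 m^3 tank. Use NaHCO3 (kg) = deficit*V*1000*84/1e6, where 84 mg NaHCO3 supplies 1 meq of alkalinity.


Tank volume in L = 412 m^3 * 1000 = 412000 L
Total meq required = 2.32 meq/L * 412000 L = 955840 meq
NaHCO3 mass = 955840 meq * 84 mg/meq / 1e6 = 80.2906 kg

80.2906 kg


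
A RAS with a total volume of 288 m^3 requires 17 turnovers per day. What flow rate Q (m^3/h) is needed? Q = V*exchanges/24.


Daily recirculation volume = 288 m^3 * 17 = 4896 m^3/day
Flow rate Q = daily volume / 24 h = 4896 / 24 = 204 m^3/h

204 m^3/h


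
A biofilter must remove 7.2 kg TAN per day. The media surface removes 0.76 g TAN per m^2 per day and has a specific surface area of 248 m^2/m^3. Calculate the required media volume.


A = 7.2*1000 / 0.76 = 9473.6842 m^2
V = 9473.6842 / 248 = 38.2003

38.2003 m^3


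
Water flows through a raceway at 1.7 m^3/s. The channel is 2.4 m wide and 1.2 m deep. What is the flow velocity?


Cross-sectional area = W * d = 2.4 * 1.2 = 2.88 m^2
Velocity = Q / A = 1.7 / 2.88 = 0.590278 m/s

0.590278 m/s


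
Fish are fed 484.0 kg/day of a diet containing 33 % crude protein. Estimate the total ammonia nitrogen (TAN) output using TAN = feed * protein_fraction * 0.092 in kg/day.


Protein in feed = 484.0 * 33/100 = 159.72 kg/day
TAN = protein * 0.092 = 159.72 * 0.092 = 14.69424 kg/day

14.69424 kg/day


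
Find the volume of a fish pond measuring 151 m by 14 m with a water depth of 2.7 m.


Base area = L * W = 151 * 14 = 2114 m^2
Volume = area * depth = 2114 * 2.7 = 5707.8 m^3

5707.8 m^3


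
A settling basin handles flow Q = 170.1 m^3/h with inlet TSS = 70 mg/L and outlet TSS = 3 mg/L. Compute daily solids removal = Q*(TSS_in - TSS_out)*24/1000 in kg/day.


Concentration drop: TSS_in - TSS_out = 70 - 3 = 67 mg/L
Hourly solids removed = Q * dTSS = 170.1 m^3/h * 67 mg/L = 11396.7 g/h  (m^3/h * mg/L = g/h)
Daily solids removed = 11396.7 * 24 = 273520.8 g/day
Convert g to kg: 273520.8 / 1000 = 273.5208 kg/day

273.5208 kg/day


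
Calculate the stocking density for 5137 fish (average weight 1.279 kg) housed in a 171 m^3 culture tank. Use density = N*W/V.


Total biomass = 5137 fish * 1.279 kg = 6570.223 kg
Density = total biomass / volume = 6570.223 / 171 = 38.4224 kg/m^3

38.4224 kg/m^3


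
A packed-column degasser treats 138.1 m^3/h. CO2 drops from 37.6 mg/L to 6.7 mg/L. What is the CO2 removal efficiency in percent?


CO2_out / CO2_in = 6.7 / 37.6 = 0.17819149
Fraction remaining = 0.17819149
efficiency = (1 - 0.17819149) * 100 = 82.1809 %

82.1809 %


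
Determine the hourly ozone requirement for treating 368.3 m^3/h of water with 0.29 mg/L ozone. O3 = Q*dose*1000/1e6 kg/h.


O3 demand (mg/h) = Q * dose * 1000 = 368.3 * 0.29 * 1000 = 106807 mg/h
Convert mg to kg: 106807 / 1e6 = 0.106807 kg/h

0.106807 kg/h


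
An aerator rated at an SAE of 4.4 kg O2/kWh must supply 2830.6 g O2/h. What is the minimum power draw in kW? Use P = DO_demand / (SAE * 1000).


SAE in g O2/kWh = 4.4 * 1000 = 4400 g/kWh
P = DO_demand / SAE_g = 2830.6 / 4400 = 0.643318 kW

0.643318 kW


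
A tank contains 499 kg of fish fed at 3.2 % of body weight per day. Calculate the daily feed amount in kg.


Feeding rate fraction = 3.2% / 100 = 0.032
Daily feed = 499 kg * 0.032 = 15.968 kg/day

15.968 kg/day


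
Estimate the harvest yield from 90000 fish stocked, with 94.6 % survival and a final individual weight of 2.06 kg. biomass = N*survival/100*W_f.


Survivors = 90000 * 94.6/100 = 85140 fish
Harvest biomass = survivors * W_f = 85140 * 2.06 = 175388.4 kg

175388.4 kg


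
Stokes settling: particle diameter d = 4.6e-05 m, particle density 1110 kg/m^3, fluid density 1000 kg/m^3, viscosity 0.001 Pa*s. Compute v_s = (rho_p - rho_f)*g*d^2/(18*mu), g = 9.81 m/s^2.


Density difference: rho_p - rho_f = 1110 - 1000 = 110 kg/m^3
d^2 = (4.6e-05)^2 = 2.116e-09 m^2
Numerator = (rho_p - rho_f) * g * d^2 = 110 * 9.81 * 2.116e-09 = 2.2833756e-06
Denominator = 18 * mu = 18 * 0.001 = 0.018
v_s = 2.2833756e-06 / 0.018 = 1.26854e-04 m/s
Check: Re = rho_f * v_s * d / mu = 1000 * 1.26854e-04 * 4.6e-05 / 0.001 = 0.00584 < 1, so Stokes' law applies.

1.26854e-04 m/s


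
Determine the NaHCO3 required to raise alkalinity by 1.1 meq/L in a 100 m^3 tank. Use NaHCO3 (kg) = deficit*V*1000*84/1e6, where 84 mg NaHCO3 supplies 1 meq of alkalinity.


Tank volume in L = 100 m^3 * 1000 = 100000 L
Total meq required = 1.1 meq/L * 100000 L = 110000 meq
NaHCO3 mass = 110000 meq * 84 mg/meq / 1e6 = 9.24 kg

9.24 kg


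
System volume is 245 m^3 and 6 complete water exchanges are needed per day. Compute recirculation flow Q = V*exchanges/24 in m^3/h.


Daily recirculation volume = 245 m^3 * 6 = 1470 m^3/day
Flow rate Q = daily volume / 24 h = 1470 / 24 = 61.25 m^3/h

61.25 m^3/h


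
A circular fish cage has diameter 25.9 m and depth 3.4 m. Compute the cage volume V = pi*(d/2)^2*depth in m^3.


r = d/2 = 25.9/2 = 12.95 m
Base area = pi*r^2 = pi*12.95^2 = 526.85294 m^2
Volume = 526.85294 * 3.4 = 1791.3 m^3

1791.3 m^3


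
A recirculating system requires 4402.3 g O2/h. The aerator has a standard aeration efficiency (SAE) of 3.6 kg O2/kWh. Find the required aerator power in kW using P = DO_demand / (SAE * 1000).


SAE in g O2/kWh = 3.6 * 1000 = 3600 g/kWh
P = DO_demand / SAE_g = 4402.3 / 3600 = 1.22286 kW

1.22286 kW


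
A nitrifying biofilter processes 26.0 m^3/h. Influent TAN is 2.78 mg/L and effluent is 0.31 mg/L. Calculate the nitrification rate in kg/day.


Concentration drop: TAN_in - TAN_out = 2.78 - 0.31 = 2.47 mg/L
Hourly TAN removed = Q * dTAN = 26.0 m^3/h * 2.47 mg/L = 64.22 g/h  (m^3/h * mg/L = g/h)
Daily TAN removed = 64.22 * 24 = 1541.28 g/day
Convert to kg/day: 1541.28 / 1000 = 1.54128 kg/day

1.54128 kg/day


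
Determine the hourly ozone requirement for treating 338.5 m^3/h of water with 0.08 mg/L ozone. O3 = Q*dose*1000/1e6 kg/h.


O3 demand (mg/h) = Q * dose * 1000 = 338.5 * 0.08 * 1000 = 27080 mg/h
Convert mg to kg: 27080 / 1e6 = 0.02708 kg/h

0.02708 kg/h


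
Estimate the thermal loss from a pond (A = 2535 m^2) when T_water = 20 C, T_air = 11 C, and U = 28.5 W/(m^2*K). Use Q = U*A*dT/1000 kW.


Temperature difference dT = 20 - 11 = 9 K
Heat loss (W) = U * A * dT = 28.5 * 2535 * 9 = 650227.5 W
Convert to kW: 650227.5 / 1000 = 650.2275 kW

650.2275 kW


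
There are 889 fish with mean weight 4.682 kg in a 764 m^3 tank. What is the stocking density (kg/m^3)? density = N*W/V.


Total biomass = 889 fish * 4.682 kg = 4162.298 kg
Density = total biomass / volume = 4162.298 / 764 = 5.44803 kg/m^3

5.44803 kg/m^3


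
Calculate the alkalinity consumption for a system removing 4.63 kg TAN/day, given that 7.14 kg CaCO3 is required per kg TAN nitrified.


Alkalinity factor: 7.14 kg CaCO3 consumed per kg TAN nitrified
alk = 4.63 kg TAN * 7.14 = 33.0582 kg CaCO3/day

33.0582 kg CaCO3/day


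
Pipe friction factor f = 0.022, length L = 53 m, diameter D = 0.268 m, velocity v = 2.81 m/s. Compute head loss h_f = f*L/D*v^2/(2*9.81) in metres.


v^2 = 2.81^2 = 7.8961 m^2/s^2
L/D = 53/0.268 = 197.76119
h_f = f*(L/D)*v^2/(2g) = 0.022 * 197.76119 * 7.8961 / 19.62 = 1.75096 m

1.75096 m


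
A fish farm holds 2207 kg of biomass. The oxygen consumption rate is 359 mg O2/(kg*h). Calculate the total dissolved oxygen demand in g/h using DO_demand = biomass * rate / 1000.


Total O2 consumption (mg/h) = 2207 kg * 359 mg/(kg*h) = 792313 mg/h
Convert to g/h: 792313 / 1000 = 792.313 g/h

792.313 g/h


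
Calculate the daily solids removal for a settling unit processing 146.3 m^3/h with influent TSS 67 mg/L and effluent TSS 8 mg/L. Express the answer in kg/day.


Concentration drop: TSS_in - TSS_out = 67 - 8 = 59 mg/L
Hourly solids removed = Q * dTSS = 146.3 m^3/h * 59 mg/L = 8631.7 g/h  (m^3/h * mg/L = g/h)
Daily solids removed = 8631.7 * 24 = 207160.8 g/day
Convert g to kg: 207160.8 / 1000 = 207.1608 kg/day

207.1608 kg/day


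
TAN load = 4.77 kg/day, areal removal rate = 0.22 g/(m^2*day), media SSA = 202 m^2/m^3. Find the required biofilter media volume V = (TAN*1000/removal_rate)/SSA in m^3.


A = 4.77*1000 / 0.22 = 21681.818 m^2
V = 21681.818 / 202 = 107.336

107.336 m^3


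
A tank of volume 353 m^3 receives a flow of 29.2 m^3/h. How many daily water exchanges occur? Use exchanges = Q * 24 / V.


Daily flow volume = 29.2 m^3/h * 24 h = 700.8 m^3/day
Exchanges = daily flow / tank volume = 700.8 / 353 = 1.98527 exchanges/day

1.98527 exchanges/day


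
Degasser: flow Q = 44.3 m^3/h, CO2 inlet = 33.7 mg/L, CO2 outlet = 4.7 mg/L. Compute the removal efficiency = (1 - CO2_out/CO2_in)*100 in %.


CO2_out / CO2_in = 4.7 / 33.7 = 0.13946588
Fraction remaining = 0.13946588
efficiency = (1 - 0.13946588) * 100 = 86.0534 %

86.0534 %


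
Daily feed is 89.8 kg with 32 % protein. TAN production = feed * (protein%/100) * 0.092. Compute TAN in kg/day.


Protein in feed = 89.8 * 32/100 = 28.736 kg/day
TAN = protein * 0.092 = 28.736 * 0.092 = 2.643712 kg/day

2.643712 kg/day


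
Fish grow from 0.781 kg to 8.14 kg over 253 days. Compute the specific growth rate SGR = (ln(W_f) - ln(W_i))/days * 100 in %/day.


ln(W_f) = ln(8.14) = 2.0967902
ln(W_i) = ln(0.781) = -0.24718013
ln(W_f) - ln(W_i) = 2.0967902 - -0.24718013 = 2.3439703
SGR = 2.3439703 / 253 * 100 = 0.92647 %/day

0.92647 %/day


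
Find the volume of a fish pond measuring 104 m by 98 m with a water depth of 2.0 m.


Base area = L * W = 104 * 98 = 10192 m^2
Volume = area * depth = 10192 * 2.0 = 20384 m^3

20384 m^3


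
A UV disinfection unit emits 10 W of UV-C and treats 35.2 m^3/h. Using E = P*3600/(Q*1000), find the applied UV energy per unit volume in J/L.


Energy delivered per hour = 10 W * 3600 s = 36000 J/h
Volume treated per hour = 35.2 m^3/h * 1000 = 35200 L/h
dose = 36000 / 35200 = 1.02273 J/L

1.02273 J/L


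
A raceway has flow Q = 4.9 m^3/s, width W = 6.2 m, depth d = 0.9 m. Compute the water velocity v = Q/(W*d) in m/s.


Cross-sectional area = W * d = 6.2 * 0.9 = 5.58 m^2
Velocity = Q / A = 4.9 / 5.58 = 0.878136 m/s

0.878136 m/s


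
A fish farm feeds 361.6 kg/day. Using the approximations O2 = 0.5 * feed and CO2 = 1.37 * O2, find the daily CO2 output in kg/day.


O2 = 361.6 * 0.5 = 180.8
CO2 = 180.8 * 1.37 = 247.696

247.696 kg/day


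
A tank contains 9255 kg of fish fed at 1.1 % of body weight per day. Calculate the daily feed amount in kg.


Feeding rate fraction = 1.1% / 100 = 0.011
Daily feed = 9255 kg * 0.011 = 101.805 kg/day

101.805 kg/day


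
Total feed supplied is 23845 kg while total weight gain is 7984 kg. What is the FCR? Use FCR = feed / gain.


FCR = feed consumed / weight gained
FCR = 23845 kg / 7984 kg = 2.9866

2.9866


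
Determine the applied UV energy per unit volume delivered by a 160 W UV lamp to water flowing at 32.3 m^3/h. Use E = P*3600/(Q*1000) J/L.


Energy delivered per hour = 160 W * 3600 s = 576000 J/h
Volume treated per hour = 32.3 m^3/h * 1000 = 32300 L/h
dose = 576000 / 32300 = 17.8328 J/L

17.8328 J/L


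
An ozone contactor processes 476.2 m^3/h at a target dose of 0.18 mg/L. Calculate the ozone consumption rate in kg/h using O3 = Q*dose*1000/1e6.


O3 demand (mg/h) = Q * dose * 1000 = 476.2 * 0.18 * 1000 = 85716 mg/h
Convert mg to kg: 85716 / 1e6 = 0.085716 kg/h

0.085716 kg/h


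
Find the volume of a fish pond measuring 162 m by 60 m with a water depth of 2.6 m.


Base area = L * W = 162 * 60 = 9720 m^2
Volume = area * depth = 9720 * 2.6 = 25272 m^3

25272 m^3


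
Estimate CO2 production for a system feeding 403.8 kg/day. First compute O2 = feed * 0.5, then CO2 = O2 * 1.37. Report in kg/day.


O2 = 403.8 * 0.5 = 201.9
CO2 = 201.9 * 1.37 = 276.603

276.603 kg/day


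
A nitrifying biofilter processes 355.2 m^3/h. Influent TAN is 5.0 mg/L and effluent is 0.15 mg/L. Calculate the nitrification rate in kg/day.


Concentration drop: TAN_in - TAN_out = 5.0 - 0.15 = 4.85 mg/L
Hourly TAN removed = Q * dTAN = 355.2 m^3/h * 4.85 mg/L = 1722.72 g/h  (m^3/h * mg/L = g/h)
Daily TAN removed = 1722.72 * 24 = 41345.28 g/day
Convert to kg/day: 41345.28 / 1000 = 41.34528 kg/day

41.34528 kg/day


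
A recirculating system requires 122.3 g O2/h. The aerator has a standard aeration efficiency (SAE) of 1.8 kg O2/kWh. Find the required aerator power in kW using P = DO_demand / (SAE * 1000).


SAE in g O2/kWh = 1.8 * 1000 = 1800 g/kWh
P = DO_demand / SAE_g = 122.3 / 1800 = 0.0679444 kW

0.0679444 kW


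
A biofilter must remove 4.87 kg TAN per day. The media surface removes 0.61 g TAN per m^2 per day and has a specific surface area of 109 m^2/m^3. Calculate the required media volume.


A = 4.87*1000 / 0.61 = 7983.6066 m^2
V = 7983.6066 / 109 = 73.2441

73.2441 m^3


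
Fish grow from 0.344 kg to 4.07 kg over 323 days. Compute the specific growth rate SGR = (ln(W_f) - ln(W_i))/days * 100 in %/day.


ln(W_f) = ln(4.07) = 1.403643
ln(W_i) = ln(0.344) = -1.0671136
ln(W_f) - ln(W_i) = 1.403643 - -1.0671136 = 2.4707566
SGR = 2.4707566 / 323 * 100 = 0.76494 %/day

0.76494 %/day


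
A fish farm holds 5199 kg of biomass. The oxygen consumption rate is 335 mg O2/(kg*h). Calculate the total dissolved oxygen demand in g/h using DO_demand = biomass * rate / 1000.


Total O2 consumption (mg/h) = 5199 kg * 335 mg/(kg*h) = 1741665 mg/h
Convert to g/h: 1741665 / 1000 = 1741.665 g/h

1741.665 g/h


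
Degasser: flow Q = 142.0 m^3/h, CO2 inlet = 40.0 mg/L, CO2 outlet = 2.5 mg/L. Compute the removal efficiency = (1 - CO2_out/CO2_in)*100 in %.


CO2_out / CO2_in = 2.5 / 40.0 = 0.0625
Fraction remaining = 0.0625
efficiency = (1 - 0.0625) * 100 = 93.75 %

93.75 %


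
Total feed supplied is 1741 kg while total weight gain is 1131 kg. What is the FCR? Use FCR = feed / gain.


FCR = feed consumed / weight gained
FCR = 1741 kg / 1131 kg = 1.53935

1.53935


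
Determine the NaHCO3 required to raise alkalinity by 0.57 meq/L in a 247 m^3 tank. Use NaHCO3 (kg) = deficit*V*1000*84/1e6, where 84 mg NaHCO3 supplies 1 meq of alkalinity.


Tank volume in L = 247 m^3 * 1000 = 247000 L
Total meq required = 0.57 meq/L * 247000 L = 140790 meq
NaHCO3 mass = 140790 meq * 84 mg/meq / 1e6 = 11.8264 kg

11.8264 kg


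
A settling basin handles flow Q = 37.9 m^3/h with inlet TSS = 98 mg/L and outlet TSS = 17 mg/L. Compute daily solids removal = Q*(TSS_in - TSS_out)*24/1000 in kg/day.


Concentration drop: TSS_in - TSS_out = 98 - 17 = 81 mg/L
Hourly solids removed = Q * dTSS = 37.9 m^3/h * 81 mg/L = 3069.9 g/h  (m^3/h * mg/L = g/h)
Daily solids removed = 3069.9 * 24 = 73677.6 g/day
Convert g to kg: 73677.6 / 1000 = 73.6776 kg/day

73.6776 kg/day


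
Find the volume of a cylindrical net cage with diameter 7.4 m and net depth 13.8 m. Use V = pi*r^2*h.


r = d/2 = 7.4/2 = 3.7 m
Base area = pi*r^2 = pi*3.7^2 = 43.008403 m^2
Volume = 43.008403 * 13.8 = 593.516 m^3

593.516 m^3


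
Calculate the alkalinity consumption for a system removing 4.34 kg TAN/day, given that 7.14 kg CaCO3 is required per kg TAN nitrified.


Alkalinity factor: 7.14 kg CaCO3 consumed per kg TAN nitrified
alk = 4.34 kg TAN * 7.14 = 30.9876 kg CaCO3/day

30.9876 kg CaCO3/day


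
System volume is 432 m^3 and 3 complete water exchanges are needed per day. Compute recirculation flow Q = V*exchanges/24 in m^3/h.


Daily recirculation volume = 432 m^3 * 3 = 1296 m^3/day
Flow rate Q = daily volume / 24 h = 1296 / 24 = 54 m^3/h

54 m^3/h


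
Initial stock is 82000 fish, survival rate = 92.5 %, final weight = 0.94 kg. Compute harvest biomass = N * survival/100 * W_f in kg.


Survivors = 82000 * 92.5/100 = 75850 fish
Harvest biomass = survivors * W_f = 75850 * 0.94 = 71299 kg

71299 kg


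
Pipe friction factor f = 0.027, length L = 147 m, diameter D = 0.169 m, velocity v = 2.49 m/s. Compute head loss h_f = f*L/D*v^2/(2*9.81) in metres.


v^2 = 2.49^2 = 6.2001 m^2/s^2
L/D = 147/0.169 = 869.82249
h_f = f*(L/D)*v^2/(2g) = 0.027 * 869.82249 * 6.2001 / 19.62 = 7.42154 m

7.42154 m


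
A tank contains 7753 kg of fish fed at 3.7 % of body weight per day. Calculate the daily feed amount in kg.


Feeding rate fraction = 3.7% / 100 = 0.037
Daily feed = 7753 kg * 0.037 = 286.861 kg/day

286.861 kg/day


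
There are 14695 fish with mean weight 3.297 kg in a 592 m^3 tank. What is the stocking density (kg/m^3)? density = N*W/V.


Total biomass = 14695 fish * 3.297 kg = 48449.415 kg
Density = total biomass / volume = 48449.415 / 592 = 81.8402 kg/m^3

81.8402 kg/m^3


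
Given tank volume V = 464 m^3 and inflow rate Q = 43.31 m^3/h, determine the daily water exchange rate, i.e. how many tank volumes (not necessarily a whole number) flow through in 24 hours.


Daily flow volume = 43.31 m^3/h * 24 h = 1039.44 m^3/day
Exchanges = daily flow / tank volume = 1039.44 / 464 = 2.24017 exchanges/day

2.24017 exchanges/day


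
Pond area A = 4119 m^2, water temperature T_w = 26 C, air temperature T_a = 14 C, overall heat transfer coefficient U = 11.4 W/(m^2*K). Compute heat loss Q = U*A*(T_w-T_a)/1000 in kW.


Temperature difference dT = 26 - 14 = 12 K
Heat loss (W) = U * A * dT = 11.4 * 4119 * 12 = 563479.2 W
Convert to kW: 563479.2 / 1000 = 563.4792 kW

563.4792 kW


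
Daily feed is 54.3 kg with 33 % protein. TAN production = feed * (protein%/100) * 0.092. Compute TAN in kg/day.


Protein in feed = 54.3 * 33/100 = 17.919 kg/day
TAN = protein * 0.092 = 17.919 * 0.092 = 1.648548 kg/day

1.648548 kg/day


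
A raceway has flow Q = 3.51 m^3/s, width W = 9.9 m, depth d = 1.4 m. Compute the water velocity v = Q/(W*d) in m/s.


Cross-sectional area = W * d = 9.9 * 1.4 = 13.86 m^2
Velocity = Q / A = 3.51 / 13.86 = 0.253247 m/s

0.253247 m/s


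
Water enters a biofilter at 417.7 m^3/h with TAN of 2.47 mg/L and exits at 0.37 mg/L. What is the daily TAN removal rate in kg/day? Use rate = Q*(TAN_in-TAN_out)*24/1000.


Concentration drop: TAN_in - TAN_out = 2.47 - 0.37 = 2.1 mg/L
Hourly TAN removed = Q * dTAN = 417.7 m^3/h * 2.1 mg/L = 877.17 g/h  (m^3/h * mg/L = g/h)
Daily TAN removed = 877.17 * 24 = 21052.08 g/day
Convert to kg/day: 21052.08 / 1000 = 21.05208 kg/day

21.05208 kg/day


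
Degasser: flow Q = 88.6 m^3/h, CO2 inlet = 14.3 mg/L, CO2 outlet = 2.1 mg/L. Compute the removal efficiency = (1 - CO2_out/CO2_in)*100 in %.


CO2_out / CO2_in = 2.1 / 14.3 = 0.14685315
Fraction remaining = 0.14685315
efficiency = (1 - 0.14685315) * 100 = 85.3147 %

85.3147 %


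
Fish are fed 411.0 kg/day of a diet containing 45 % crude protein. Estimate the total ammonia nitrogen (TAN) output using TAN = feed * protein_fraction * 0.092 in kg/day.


Protein in feed = 411.0 * 45/100 = 184.95 kg/day
TAN = protein * 0.092 = 184.95 * 0.092 = 17.0154 kg/day

17.0154 kg/day


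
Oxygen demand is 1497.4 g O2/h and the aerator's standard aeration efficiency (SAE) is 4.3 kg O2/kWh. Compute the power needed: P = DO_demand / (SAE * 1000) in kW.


SAE in g O2/kWh = 4.3 * 1000 = 4300 g/kWh
P = DO_demand / SAE_g = 1497.4 / 4300 = 0.348233 kW

0.348233 kW


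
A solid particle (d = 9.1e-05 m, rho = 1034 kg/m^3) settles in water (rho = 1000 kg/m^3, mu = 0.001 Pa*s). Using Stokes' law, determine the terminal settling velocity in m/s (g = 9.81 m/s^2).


Density difference: rho_p - rho_f = 1034 - 1000 = 34 kg/m^3
d^2 = (9.1e-05)^2 = 8.281e-09 m^2
Numerator = (rho_p - rho_f) * g * d^2 = 34 * 9.81 * 8.281e-09 = 2.7620447e-06
Denominator = 18 * mu = 18 * 0.001 = 0.018
v_s = 2.7620447e-06 / 0.018 = 1.53447e-04 m/s
Check: Re = rho_f * v_s * d / mu = 1000 * 1.53447e-04 * 9.1e-05 / 0.001 = 0.014 < 1, so Stokes' law applies.

1.53447e-04 m/s


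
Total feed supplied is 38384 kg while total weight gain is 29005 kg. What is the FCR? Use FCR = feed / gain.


FCR = feed consumed / weight gained
FCR = 38384 kg / 29005 kg = 1.32336

1.32336


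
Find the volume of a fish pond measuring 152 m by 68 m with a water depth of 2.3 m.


Base area = L * W = 152 * 68 = 10336 m^2
Volume = area * depth = 10336 * 2.3 = 23772.8 m^3

23772.8 m^3


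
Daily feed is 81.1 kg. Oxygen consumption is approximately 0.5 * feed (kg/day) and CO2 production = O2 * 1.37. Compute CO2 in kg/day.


O2 = 81.1 * 0.5 = 40.55
CO2 = 40.55 * 1.37 = 55.5535

55.5535 kg/day


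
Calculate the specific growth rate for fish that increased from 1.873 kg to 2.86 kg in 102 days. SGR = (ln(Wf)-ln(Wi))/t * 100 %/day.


ln(W_f) = ln(2.86) = 1.0508216
ln(W_i) = ln(1.873) = 0.62754142
ln(W_f) - ln(W_i) = 1.0508216 - 0.62754142 = 0.42328018
SGR = 0.42328018 / 102 * 100 = 0.414981 %/day

0.414981 %/day


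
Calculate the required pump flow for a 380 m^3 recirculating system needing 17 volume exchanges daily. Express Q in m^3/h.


Daily recirculation volume = 380 m^3 * 17 = 6460 m^3/day
Flow rate Q = daily volume / 24 h = 6460 / 24 = 269.167 m^3/h

269.167 m^3/h


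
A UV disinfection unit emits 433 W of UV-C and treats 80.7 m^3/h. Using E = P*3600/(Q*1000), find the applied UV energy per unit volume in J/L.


Energy delivered per hour = 433 W * 3600 s = 1558800 J/h
Volume treated per hour = 80.7 m^3/h * 1000 = 80700 L/h
dose = 1558800 / 80700 = 19.316 J/L

19.316 J/L


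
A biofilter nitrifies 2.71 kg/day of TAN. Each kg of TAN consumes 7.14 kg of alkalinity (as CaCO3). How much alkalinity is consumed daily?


Alkalinity factor: 7.14 kg CaCO3 consumed per kg TAN nitrified
alk = 2.71 kg TAN * 7.14 = 19.3494 kg CaCO3/day

19.3494 kg CaCO3/day


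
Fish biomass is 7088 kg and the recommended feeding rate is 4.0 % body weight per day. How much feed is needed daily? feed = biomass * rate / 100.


Feeding rate fraction = 4.0% / 100 = 0.04
Daily feed = 7088 kg * 0.04 = 283.52 kg/day

283.52 kg/day


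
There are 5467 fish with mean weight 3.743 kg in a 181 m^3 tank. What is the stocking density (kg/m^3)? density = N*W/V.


Total biomass = 5467 fish * 3.743 kg = 20462.981 kg
Density = total biomass / volume = 20462.981 / 181 = 113.055 kg/m^3

113.055 kg/m^3


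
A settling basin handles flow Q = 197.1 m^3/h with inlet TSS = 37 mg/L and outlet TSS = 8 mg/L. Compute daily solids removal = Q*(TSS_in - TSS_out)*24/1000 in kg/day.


Concentration drop: TSS_in - TSS_out = 37 - 8 = 29 mg/L
Hourly solids removed = Q * dTSS = 197.1 m^3/h * 29 mg/L = 5715.9 g/h  (m^3/h * mg/L = g/h)
Daily solids removed = 5715.9 * 24 = 137181.6 g/day
Convert g to kg: 137181.6 / 1000 = 137.1816 kg/day

137.1816 kg/day


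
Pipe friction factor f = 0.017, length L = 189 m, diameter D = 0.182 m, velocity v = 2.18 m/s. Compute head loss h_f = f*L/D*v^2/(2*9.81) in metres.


v^2 = 2.18^2 = 4.7524 m^2/s^2
L/D = 189/0.182 = 1038.4615
h_f = f*(L/D)*v^2/(2g) = 0.017 * 1038.4615 * 4.7524 / 19.62 = 4.27615 m

4.27615 m


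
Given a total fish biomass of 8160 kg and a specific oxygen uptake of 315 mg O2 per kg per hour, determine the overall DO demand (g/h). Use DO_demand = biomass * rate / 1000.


Total O2 consumption (mg/h) = 8160 kg * 315 mg/(kg*h) = 2570400 mg/h
Convert to g/h: 2570400 / 1000 = 2570.4 g/h

2570.4 g/h


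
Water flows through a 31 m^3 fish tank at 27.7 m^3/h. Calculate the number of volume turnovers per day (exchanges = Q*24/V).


Daily flow volume = 27.7 m^3/h * 24 h = 664.8 m^3/day
Exchanges = daily flow / tank volume = 664.8 / 31 = 21.4452 exchanges/day

21.4452 exchanges/day


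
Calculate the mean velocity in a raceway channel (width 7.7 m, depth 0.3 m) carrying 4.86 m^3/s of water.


Cross-sectional area = W * d = 7.7 * 0.3 = 2.31 m^2
Velocity = Q / A = 4.86 / 2.31 = 2.1039 m/s

2.1039 m/s


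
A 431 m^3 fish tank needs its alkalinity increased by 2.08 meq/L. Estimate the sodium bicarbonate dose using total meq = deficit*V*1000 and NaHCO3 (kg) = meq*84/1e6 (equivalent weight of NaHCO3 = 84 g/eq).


Tank volume in L = 431 m^3 * 1000 = 431000 L
Total meq required = 2.08 meq/L * 431000 L = 896480 meq
NaHCO3 mass = 896480 meq * 84 mg/meq / 1e6 = 75.3043 kg

75.3043 kg


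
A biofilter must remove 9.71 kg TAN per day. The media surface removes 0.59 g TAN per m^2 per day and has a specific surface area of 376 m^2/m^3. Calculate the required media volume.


A = 9.71*1000 / 0.59 = 16457.627 m^2
V = 16457.627 / 376 = 43.7703

43.7703 m^3


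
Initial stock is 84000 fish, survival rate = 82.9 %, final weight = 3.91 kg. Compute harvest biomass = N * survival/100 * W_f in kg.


Survivors = 84000 * 82.9/100 = 69636 fish
Harvest biomass = survivors * W_f = 69636 * 3.91 = 272276.76 kg

272276.76 kg


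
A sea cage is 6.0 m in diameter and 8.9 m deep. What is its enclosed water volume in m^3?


r = d/2 = 6.0/2 = 3 m
Base area = pi*r^2 = pi*3^2 = 28.274334 m^2
Volume = 28.274334 * 8.9 = 251.642 m^3

251.642 m^3


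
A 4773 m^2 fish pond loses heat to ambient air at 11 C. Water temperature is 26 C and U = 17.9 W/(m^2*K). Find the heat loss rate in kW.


Temperature difference dT = 26 - 11 = 15 K
Heat loss (W) = U * A * dT = 17.9 * 4773 * 15 = 1281550.5 W
Convert to kW: 1281550.5 / 1000 = 1281.5505 kW

1281.5505 kW


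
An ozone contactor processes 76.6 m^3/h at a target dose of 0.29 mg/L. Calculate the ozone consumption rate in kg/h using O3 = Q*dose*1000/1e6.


O3 demand (mg/h) = Q * dose * 1000 = 76.6 * 0.29 * 1000 = 22214 mg/h
Convert mg to kg: 22214 / 1e6 = 0.022214 kg/h

0.022214 kg/h


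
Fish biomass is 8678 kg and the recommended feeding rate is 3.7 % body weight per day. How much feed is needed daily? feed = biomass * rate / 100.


Feeding rate fraction = 3.7% / 100 = 0.037
Daily feed = 8678 kg * 0.037 = 321.086 kg/day

321.086 kg/day


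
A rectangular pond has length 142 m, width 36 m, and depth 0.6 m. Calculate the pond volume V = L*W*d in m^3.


Base area = L * W = 142 * 36 = 5112 m^2
Volume = area * depth = 5112 * 0.6 = 3067.2 m^3

3067.2 m^3


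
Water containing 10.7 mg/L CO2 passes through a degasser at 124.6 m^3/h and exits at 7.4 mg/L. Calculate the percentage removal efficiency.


CO2_out / CO2_in = 7.4 / 10.7 = 0.69158879
Fraction remaining = 0.69158879
efficiency = (1 - 0.69158879) * 100 = 30.8411 %

30.8411 %


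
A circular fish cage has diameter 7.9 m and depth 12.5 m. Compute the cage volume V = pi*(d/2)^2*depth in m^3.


r = d/2 = 7.9/2 = 3.95 m
Base area = pi*r^2 = pi*3.95^2 = 49.016699 m^2
Volume = 49.016699 * 12.5 = 612.709 m^3

612.709 m^3


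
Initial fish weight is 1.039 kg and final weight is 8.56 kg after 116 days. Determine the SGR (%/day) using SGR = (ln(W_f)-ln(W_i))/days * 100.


ln(W_f) = ln(8.56) = 2.1471002
ln(W_i) = ln(1.039) = 0.038258712
ln(W_f) - ln(W_i) = 2.1471002 - 0.038258712 = 2.1088415
SGR = 2.1088415 / 116 * 100 = 1.81797 %/day

1.81797 %/day


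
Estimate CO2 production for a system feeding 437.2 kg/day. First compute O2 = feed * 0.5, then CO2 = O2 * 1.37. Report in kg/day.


O2 = 437.2 * 0.5 = 218.6
CO2 = 218.6 * 1.37 = 299.482

299.482 kg/day


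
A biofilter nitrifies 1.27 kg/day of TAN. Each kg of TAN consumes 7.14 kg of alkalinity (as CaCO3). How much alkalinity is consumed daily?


Alkalinity factor: 7.14 kg CaCO3 consumed per kg TAN nitrified
alk = 1.27 kg TAN * 7.14 = 9.0678 kg CaCO3/day

9.0678 kg CaCO3/day


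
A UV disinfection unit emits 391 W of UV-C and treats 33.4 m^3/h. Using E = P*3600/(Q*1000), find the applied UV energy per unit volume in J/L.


Energy delivered per hour = 391 W * 3600 s = 1407600 J/h
Volume treated per hour = 33.4 m^3/h * 1000 = 33400 L/h
dose = 1407600 / 33400 = 42.1437 J/L

42.1437 J/L


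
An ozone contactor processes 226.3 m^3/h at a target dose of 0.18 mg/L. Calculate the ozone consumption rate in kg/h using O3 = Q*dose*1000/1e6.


O3 demand (mg/h) = Q * dose * 1000 = 226.3 * 0.18 * 1000 = 40734 mg/h
Convert mg to kg: 40734 / 1e6 = 0.040734 kg/h

0.040734 kg/h


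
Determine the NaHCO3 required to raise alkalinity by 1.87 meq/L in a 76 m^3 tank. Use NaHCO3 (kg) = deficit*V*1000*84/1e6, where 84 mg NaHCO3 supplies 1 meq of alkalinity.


Tank volume in L = 76 m^3 * 1000 = 76000 L
Total meq required = 1.87 meq/L * 76000 L = 142120 meq
NaHCO3 mass = 142120 meq * 84 mg/meq / 1e6 = 11.9381 kg

11.9381 kg


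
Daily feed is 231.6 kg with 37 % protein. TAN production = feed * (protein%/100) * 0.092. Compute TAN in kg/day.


Protein in feed = 231.6 * 37/100 = 85.692 kg/day
TAN = protein * 0.092 = 85.692 * 0.092 = 7.883664 kg/day

7.883664 kg/day


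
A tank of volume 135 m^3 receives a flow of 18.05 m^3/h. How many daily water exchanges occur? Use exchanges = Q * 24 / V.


Daily flow volume = 18.05 m^3/h * 24 h = 433.2 m^3/day
Exchanges = daily flow / tank volume = 433.2 / 135 = 3.20889 exchanges/day

3.20889 exchanges/day


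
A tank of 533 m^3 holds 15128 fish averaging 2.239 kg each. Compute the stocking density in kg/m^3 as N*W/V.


Total biomass = 15128 fish * 2.239 kg = 33871.592 kg
Density = total biomass / volume = 33871.592 / 533 = 63.549 kg/m^3

63.549 kg/m^3


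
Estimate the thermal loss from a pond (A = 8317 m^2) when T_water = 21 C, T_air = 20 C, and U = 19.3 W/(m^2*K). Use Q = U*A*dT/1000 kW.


Temperature difference dT = 21 - 20 = 1 K
Heat loss (W) = U * A * dT = 19.3 * 8317 * 1 = 160518.1 W
Convert to kW: 160518.1 / 1000 = 160.5181 kW

160.5181 kW


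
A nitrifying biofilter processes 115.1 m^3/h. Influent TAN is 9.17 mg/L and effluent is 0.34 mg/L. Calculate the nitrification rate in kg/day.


Concentration drop: TAN_in - TAN_out = 9.17 - 0.34 = 8.83 mg/L
Hourly TAN removed = Q * dTAN = 115.1 m^3/h * 8.83 mg/L = 1016.333 g/h  (m^3/h * mg/L = g/h)
Daily TAN removed = 1016.333 * 24 = 24391.992 g/day
Convert to kg/day: 24391.992 / 1000 = 24.391992 kg/day

24.391992 kg/day


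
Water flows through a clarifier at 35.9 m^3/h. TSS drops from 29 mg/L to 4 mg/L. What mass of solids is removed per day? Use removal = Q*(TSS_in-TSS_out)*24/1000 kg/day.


Concentration drop: TSS_in - TSS_out = 29 - 4 = 25 mg/L
Hourly solids removed = Q * dTSS = 35.9 m^3/h * 25 mg/L = 897.5 g/h  (m^3/h * mg/L = g/h)
Daily solids removed = 897.5 * 24 = 21540 g/day
Convert g to kg: 21540 / 1000 = 21.54 kg/day

21.54 kg/day


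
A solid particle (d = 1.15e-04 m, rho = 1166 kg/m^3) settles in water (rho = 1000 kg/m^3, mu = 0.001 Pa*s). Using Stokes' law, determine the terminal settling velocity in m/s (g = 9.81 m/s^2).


Density difference: rho_p - rho_f = 1166 - 1000 = 166 kg/m^3
d^2 = (1.15e-04)^2 = 1.3225e-08 m^2
Numerator = (rho_p - rho_f) * g * d^2 = 166 * 9.81 * 1.3225e-08 = 2.1536384e-05
Denominator = 18 * mu = 18 * 0.001 = 0.018
v_s = 2.1536384e-05 / 0.018 = 0.00119647 m/s
Check: Re = rho_f * v_s * d / mu = 1000 * 0.00119647 * 1.15e-04 / 0.001 = 0.138 < 1, so Stokes' law applies.

0.00119647 m/s


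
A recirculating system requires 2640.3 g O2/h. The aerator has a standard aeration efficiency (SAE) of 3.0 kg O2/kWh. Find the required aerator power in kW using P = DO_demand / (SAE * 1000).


SAE in g O2/kWh = 3.0 * 1000 = 3000 g/kWh
P = DO_demand / SAE_g = 2640.3 / 3000 = 0.8801 kW

0.8801 kW


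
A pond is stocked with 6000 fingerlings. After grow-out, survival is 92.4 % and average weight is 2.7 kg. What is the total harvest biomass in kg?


Survivors = 6000 * 92.4/100 = 5544 fish
Harvest biomass = survivors * W_f = 5544 * 2.7 = 14968.8 kg

14968.8 kg


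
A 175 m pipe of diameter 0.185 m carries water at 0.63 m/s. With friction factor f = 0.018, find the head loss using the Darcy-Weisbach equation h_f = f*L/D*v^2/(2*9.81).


v^2 = 0.63^2 = 0.3969 m^2/s^2
L/D = 175/0.185 = 945.94595
h_f = f*(L/D)*v^2/(2g) = 0.018 * 945.94595 * 0.3969 / 19.62 = 0.344446 m

0.344446 m


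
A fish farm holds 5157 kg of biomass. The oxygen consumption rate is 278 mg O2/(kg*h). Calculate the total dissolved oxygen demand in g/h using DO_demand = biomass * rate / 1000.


Total O2 consumption (mg/h) = 5157 kg * 278 mg/(kg*h) = 1433646 mg/h
Convert to g/h: 1433646 / 1000 = 1433.646 g/h

1433.646 g/h
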